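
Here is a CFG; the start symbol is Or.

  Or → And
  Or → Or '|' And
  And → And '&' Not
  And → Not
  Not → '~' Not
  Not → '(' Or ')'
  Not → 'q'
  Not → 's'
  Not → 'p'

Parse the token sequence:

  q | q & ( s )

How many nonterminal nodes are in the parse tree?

11

[Or [Or [And [Not q]]] | [And [And [Not q]] & [Not ( [Or [And [Not s]]] )]]]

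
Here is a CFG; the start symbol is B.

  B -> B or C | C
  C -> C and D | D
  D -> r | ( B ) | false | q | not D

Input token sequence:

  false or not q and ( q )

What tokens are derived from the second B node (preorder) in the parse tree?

false

[B [B [C [D false]]] or [C [C [D not [D q]]] and [D ( [B [C [D q]]] )]]]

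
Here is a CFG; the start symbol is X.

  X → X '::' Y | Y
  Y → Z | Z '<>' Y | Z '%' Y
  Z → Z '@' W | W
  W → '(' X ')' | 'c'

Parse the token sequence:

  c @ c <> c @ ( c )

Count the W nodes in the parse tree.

[X [Y [Z [Z [W c]] @ [W c]] <> [Y [Z [Z [W c]] @ [W ( [X [Y [Z [W c]]]] )]]]]]

5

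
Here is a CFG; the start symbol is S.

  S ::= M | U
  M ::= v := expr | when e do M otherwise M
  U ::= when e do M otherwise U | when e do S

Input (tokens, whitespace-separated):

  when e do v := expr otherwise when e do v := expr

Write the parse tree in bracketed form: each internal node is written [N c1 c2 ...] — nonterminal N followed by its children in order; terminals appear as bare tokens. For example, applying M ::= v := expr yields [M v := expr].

[S [U when e do [M v := expr] otherwise [U when e do [S [M v := expr]]]]]

S
U
when e do M otherwise U
when e do v := expr otherwise U
when e do v := expr otherwise when e do S
when e do v := expr otherwise when e do M
when e do v := expr otherwise when e do v := expr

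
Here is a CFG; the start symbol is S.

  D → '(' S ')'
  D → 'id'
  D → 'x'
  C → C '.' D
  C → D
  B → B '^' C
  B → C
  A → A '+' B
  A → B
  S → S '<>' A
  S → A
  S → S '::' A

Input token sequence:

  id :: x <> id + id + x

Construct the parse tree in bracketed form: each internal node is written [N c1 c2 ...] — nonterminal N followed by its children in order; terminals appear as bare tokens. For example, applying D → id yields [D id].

S
S <> A
S :: A <> A
A :: A <> A
B :: A <> A
C :: A <> A
D :: A <> A
id :: A <> A
id :: B <> A
id :: C <> A
id :: D <> A
id :: x <> A
id :: x <> A + B
id :: x <> A + B + B
id :: x <> B + B + B
id :: x <> C + B + B
id :: x <> D + B + B
id :: x <> id + B + B
id :: x <> id + C + B
id :: x <> id + D + B
id :: x <> id + id + B
id :: x <> id + id + C
id :: x <> id + id + D
id :: x <> id + id + x

[S [S [S [A [B [C [D id]]]]] :: [A [B [C [D x]]]]] <> [A [A [A [B [C [D id]]]] + [B [C [D id]]]] + [B [C [D x]]]]]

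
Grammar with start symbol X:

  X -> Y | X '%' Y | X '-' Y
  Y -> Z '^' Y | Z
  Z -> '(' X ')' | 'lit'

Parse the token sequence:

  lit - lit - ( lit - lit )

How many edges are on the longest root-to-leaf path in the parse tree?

[X [X [X [Y [Z lit]]] - [Y [Z lit]]] - [Y [Z ( [X [X [Y [Z lit]]] - [Y [Z lit]]] )]]]

7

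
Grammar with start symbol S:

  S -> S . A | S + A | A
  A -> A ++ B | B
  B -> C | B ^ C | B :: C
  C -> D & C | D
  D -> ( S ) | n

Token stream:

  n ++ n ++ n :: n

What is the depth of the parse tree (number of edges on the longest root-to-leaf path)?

[S [A [A [A [B [C [D n]]]] ++ [B [C [D n]]]] ++ [B [B [C [D n]]] :: [C [D n]]]]]

7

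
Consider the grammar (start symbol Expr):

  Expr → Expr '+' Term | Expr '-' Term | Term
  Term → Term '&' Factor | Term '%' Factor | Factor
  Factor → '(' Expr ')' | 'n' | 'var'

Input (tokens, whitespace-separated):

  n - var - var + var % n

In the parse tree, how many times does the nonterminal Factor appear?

[Expr [Expr [Expr [Expr [Term [Factor n]]] - [Term [Factor var]]] - [Term [Factor var]]] + [Term [Term [Factor var]] % [Factor n]]]

5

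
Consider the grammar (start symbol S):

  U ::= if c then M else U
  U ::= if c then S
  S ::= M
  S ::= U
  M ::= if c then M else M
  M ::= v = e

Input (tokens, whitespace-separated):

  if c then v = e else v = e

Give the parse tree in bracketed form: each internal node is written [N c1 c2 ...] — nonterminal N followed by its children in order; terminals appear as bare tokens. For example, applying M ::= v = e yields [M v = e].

S
M
if c then M else M
if c then v = e else M
if c then v = e else v = e

[S [M if c then [M v = e] else [M v = e]]]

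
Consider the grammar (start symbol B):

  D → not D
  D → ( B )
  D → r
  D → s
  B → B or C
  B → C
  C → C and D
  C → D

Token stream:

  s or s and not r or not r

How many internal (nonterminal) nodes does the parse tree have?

13

[B [B [B [C [D s]]] or [C [C [D s]] and [D not [D r]]]] or [C [D not [D r]]]]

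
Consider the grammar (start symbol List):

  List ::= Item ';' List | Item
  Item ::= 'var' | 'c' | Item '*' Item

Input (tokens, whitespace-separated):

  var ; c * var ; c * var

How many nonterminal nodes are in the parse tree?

10

[List [Item var] ; [List [Item [Item c] * [Item var]] ; [List [Item [Item c] * [Item var]]]]]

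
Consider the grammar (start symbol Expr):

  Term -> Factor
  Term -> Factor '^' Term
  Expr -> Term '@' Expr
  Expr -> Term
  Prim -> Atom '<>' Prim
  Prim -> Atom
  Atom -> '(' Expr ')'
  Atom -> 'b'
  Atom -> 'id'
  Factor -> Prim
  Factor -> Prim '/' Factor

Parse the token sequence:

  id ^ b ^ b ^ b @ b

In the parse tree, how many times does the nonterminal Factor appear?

[Expr [Term [Factor [Prim [Atom id]]] ^ [Term [Factor [Prim [Atom b]]] ^ [Term [Factor [Prim [Atom b]]] ^ [Term [Factor [Prim [Atom b]]]]]]] @ [Expr [Term [Factor [Prim [Atom b]]]]]]

5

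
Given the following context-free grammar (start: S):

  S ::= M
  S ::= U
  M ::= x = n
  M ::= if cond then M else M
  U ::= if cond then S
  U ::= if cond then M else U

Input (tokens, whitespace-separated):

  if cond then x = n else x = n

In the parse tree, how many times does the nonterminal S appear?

[S [M if cond then [M x = n] else [M x = n]]]

1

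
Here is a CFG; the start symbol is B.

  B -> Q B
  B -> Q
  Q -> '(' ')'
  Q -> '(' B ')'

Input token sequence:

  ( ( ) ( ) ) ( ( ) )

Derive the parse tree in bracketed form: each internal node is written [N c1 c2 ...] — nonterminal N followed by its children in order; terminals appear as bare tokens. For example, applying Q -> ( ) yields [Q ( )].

B
Q B
( B ) B
( Q B ) B
( ( ) B ) B
( ( ) Q ) B
( ( ) ( ) ) B
( ( ) ( ) ) Q
( ( ) ( ) ) ( B )
( ( ) ( ) ) ( Q )
( ( ) ( ) ) ( ( ) )

[B [Q ( [B [Q ( )] [B [Q ( )]]] )] [B [Q ( [B [Q ( )]] )]]]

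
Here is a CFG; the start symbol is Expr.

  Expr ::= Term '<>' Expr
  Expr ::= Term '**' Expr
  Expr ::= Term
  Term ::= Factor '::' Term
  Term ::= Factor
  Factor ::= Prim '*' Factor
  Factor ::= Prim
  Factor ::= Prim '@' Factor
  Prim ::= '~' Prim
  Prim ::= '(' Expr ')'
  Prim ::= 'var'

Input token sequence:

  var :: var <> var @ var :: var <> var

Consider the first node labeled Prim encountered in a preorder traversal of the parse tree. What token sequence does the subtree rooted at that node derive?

var

[Expr [Term [Factor [Prim var]] :: [Term [Factor [Prim var]]]] <> [Expr [Term [Factor [Prim var] @ [Factor [Prim var]]] :: [Term [Factor [Prim var]]]] <> [Expr [Term [Factor [Prim var]]]]]]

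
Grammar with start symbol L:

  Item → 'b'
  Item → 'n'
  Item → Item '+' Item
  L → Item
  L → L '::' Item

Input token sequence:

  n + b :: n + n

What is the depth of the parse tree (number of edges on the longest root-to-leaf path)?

4

[L [L [Item [Item n] + [Item b]]] :: [Item [Item n] + [Item n]]]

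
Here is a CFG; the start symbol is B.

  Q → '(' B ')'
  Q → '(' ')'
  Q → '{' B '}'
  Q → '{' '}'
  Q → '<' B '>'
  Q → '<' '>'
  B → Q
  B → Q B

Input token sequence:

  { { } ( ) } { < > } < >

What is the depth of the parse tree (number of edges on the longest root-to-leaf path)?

[B [Q { [B [Q { }] [B [Q ( )]]] }] [B [Q { [B [Q < >]] }] [B [Q < >]]]]

5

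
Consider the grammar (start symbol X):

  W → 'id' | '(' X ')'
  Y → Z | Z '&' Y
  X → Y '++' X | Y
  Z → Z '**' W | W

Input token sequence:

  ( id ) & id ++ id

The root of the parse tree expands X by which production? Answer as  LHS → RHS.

[X [Y [Z [W ( [X [Y [Z [W id]]]] )]] & [Y [Z [W id]]]] ++ [X [Y [Z [W id]]]]]

X → Y '++' X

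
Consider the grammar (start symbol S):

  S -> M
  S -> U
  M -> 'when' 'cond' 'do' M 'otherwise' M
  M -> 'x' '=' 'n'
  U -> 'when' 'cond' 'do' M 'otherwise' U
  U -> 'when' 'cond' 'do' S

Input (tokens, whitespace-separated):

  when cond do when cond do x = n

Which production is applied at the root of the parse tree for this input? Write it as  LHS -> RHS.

[S [U when cond do [S [U when cond do [S [M x = n]]]]]]

S -> U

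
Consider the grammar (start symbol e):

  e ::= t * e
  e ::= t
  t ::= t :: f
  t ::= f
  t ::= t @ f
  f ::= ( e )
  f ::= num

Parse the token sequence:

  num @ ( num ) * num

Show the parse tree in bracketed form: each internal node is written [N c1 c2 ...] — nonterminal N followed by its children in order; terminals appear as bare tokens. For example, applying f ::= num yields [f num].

[e [t [t [f num]] @ [f ( [e [t [f num]]] )]] * [e [t [f num]]]]

e
t * e
t @ f * e
f @ f * e
num @ f * e
num @ ( e ) * e
num @ ( t ) * e
num @ ( f ) * e
num @ ( num ) * e
num @ ( num ) * t
num @ ( num ) * f
num @ ( num ) * num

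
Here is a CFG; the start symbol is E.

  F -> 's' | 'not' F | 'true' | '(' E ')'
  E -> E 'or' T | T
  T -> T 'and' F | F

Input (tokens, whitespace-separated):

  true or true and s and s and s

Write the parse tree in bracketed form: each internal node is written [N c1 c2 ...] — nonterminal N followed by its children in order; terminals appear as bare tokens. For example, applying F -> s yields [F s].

E
E or T
T or T
F or T
true or T
true or T and F
true or T and F and F
true or T and F and F and F
true or F and F and F and F
true or true and F and F and F
true or true and s and F and F
true or true and s and s and F
true or true and s and s and s

[E [E [T [F true]]] or [T [T [T [T [F true]] and [F s]] and [F s]] and [F s]]]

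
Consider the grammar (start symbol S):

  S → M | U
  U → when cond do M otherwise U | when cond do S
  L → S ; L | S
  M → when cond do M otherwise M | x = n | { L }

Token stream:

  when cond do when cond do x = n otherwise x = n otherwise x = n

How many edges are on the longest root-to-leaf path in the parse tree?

4

[S [M when cond do [M when cond do [M x = n] otherwise [M x = n]] otherwise [M x = n]]]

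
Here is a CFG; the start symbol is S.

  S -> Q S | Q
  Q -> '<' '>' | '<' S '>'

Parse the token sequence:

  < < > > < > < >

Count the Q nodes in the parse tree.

[S [Q < [S [Q < >]] >] [S [Q < >] [S [Q < >]]]]

4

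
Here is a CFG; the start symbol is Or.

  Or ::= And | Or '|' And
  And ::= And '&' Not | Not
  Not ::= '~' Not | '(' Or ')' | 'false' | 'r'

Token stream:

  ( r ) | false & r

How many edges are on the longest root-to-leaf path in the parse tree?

7

[Or [Or [And [Not ( [Or [And [Not r]]] )]]] | [And [And [Not false]] & [Not r]]]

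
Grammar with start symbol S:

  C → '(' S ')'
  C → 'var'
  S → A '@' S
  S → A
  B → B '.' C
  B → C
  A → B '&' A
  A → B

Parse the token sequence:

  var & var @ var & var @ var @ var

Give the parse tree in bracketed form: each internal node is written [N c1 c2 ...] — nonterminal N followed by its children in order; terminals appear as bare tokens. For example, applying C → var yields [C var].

[S [A [B [C var]] & [A [B [C var]]]] @ [S [A [B [C var]] & [A [B [C var]]]] @ [S [A [B [C var]]] @ [S [A [B [C var]]]]]]]

S
A @ S
B & A @ S
C & A @ S
var & A @ S
var & B @ S
var & C @ S
var & var @ S
var & var @ A @ S
var & var @ B & A @ S
var & var @ C & A @ S
var & var @ var & A @ S
var & var @ var & B @ S
var & var @ var & C @ S
var & var @ var & var @ S
var & var @ var & var @ A @ S
var & var @ var & var @ B @ S
var & var @ var & var @ C @ S
var & var @ var & var @ var @ S
var & var @ var & var @ var @ A
var & var @ var & var @ var @ B
var & var @ var & var @ var @ C
var & var @ var & var @ var @ var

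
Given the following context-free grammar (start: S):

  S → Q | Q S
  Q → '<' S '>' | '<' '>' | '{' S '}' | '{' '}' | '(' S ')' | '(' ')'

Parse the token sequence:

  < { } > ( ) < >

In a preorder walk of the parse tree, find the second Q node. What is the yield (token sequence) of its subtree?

{ }

[S [Q < [S [Q { }]] >] [S [Q ( )] [S [Q < >]]]]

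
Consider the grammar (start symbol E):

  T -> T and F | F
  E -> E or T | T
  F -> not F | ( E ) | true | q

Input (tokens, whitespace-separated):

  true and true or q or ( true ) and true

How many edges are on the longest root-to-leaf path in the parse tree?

7

[E [E [E [T [T [F true]] and [F true]]] or [T [F q]]] or [T [T [F ( [E [T [F true]]] )]] and [F true]]]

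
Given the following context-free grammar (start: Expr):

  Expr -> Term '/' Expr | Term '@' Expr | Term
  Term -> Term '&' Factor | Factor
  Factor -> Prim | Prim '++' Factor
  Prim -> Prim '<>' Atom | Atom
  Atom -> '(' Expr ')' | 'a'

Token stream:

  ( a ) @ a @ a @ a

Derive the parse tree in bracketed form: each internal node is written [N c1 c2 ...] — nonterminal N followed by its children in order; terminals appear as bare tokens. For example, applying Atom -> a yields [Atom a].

[Expr [Term [Factor [Prim [Atom ( [Expr [Term [Factor [Prim [Atom a]]]]] )]]]] @ [Expr [Term [Factor [Prim [Atom a]]]] @ [Expr [Term [Factor [Prim [Atom a]]]] @ [Expr [Term [Factor [Prim [Atom a]]]]]]]]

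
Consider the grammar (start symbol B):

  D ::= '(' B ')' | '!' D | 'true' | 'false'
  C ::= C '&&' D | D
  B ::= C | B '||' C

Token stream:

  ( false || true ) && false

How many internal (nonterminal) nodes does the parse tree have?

11

[B [C [C [D ( [B [B [C [D false]]] || [C [D true]]] )]] && [D false]]]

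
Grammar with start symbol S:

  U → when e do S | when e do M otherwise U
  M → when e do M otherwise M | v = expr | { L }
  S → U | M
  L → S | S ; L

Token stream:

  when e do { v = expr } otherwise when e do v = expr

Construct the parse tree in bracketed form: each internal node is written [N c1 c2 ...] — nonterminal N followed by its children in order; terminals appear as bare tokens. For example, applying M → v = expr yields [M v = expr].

[S [U when e do [M { [L [S [M v = expr]]] }] otherwise [U when e do [S [M v = expr]]]]]

S
U
when e do M otherwise U
when e do { L } otherwise U
when e do { S } otherwise U
when e do { M } otherwise U
when e do { v = expr } otherwise U
when e do { v = expr } otherwise when e do S
when e do { v = expr } otherwise when e do M
when e do { v = expr } otherwise when e do v = expr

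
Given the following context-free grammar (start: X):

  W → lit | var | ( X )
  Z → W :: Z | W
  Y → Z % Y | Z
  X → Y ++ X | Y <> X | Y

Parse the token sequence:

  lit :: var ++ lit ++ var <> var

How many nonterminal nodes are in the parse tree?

[X [Y [Z [W lit] :: [Z [W var]]]] ++ [X [Y [Z [W lit]]] ++ [X [Y [Z [W var]]] <> [X [Y [Z [W var]]]]]]]

18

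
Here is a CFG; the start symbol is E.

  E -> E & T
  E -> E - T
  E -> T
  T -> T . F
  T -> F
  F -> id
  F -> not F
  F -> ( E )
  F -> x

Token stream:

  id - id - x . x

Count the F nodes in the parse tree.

[E [E [E [T [F id]]] - [T [F id]]] - [T [T [F x]] . [F x]]]

4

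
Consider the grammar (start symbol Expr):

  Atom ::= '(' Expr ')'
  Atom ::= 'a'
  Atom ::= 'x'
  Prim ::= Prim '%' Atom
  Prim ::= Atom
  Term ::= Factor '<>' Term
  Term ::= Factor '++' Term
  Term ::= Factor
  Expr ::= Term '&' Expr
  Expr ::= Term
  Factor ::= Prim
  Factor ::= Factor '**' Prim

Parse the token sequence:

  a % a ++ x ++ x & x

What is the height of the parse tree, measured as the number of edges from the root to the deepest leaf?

[Expr [Term [Factor [Prim [Prim [Atom a]] % [Atom a]]] ++ [Term [Factor [Prim [Atom x]]] ++ [Term [Factor [Prim [Atom x]]]]]] & [Expr [Term [Factor [Prim [Atom x]]]]]]

7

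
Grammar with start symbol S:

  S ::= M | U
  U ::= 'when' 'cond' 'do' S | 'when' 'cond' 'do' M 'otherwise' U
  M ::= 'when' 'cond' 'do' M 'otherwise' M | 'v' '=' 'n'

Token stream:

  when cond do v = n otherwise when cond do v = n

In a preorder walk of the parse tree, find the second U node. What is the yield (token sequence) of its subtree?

when cond do v = n

[S [U when cond do [M v = n] otherwise [U when cond do [S [M v = n]]]]]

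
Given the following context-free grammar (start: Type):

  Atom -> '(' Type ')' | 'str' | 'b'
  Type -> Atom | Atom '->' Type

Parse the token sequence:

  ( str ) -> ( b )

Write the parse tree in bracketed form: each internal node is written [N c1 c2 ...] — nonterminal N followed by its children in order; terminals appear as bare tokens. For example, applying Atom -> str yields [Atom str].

[Type [Atom ( [Type [Atom str]] )] -> [Type [Atom ( [Type [Atom b]] )]]]

Type
Atom -> Type
( Type ) -> Type
( Atom ) -> Type
( str ) -> Type
( str ) -> Atom
( str ) -> ( Type )
( str ) -> ( Atom )
( str ) -> ( b )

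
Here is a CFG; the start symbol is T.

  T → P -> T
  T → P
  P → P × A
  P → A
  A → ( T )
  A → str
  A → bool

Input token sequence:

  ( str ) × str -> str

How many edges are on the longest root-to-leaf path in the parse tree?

7

[T [P [P [A ( [T [P [A str]]] )]] × [A str]] -> [T [P [A str]]]]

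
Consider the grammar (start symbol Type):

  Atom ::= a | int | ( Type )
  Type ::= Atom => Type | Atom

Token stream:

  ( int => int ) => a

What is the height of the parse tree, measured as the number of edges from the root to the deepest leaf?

[Type [Atom ( [Type [Atom int] => [Type [Atom int]]] )] => [Type [Atom a]]]

5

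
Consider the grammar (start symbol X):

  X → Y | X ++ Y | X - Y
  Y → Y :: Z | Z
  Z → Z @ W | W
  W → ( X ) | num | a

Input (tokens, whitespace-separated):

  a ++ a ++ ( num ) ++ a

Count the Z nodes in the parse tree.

[X [X [X [X [Y [Z [W a]]]] ++ [Y [Z [W a]]]] ++ [Y [Z [W ( [X [Y [Z [W num]]]] )]]]] ++ [Y [Z [W a]]]]

5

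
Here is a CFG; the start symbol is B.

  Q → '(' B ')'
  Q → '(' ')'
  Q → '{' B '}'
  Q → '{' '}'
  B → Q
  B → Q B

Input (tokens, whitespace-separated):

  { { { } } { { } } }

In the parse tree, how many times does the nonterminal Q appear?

[B [Q { [B [Q { [B [Q { }]] }] [B [Q { [B [Q { }]] }]]] }]]

5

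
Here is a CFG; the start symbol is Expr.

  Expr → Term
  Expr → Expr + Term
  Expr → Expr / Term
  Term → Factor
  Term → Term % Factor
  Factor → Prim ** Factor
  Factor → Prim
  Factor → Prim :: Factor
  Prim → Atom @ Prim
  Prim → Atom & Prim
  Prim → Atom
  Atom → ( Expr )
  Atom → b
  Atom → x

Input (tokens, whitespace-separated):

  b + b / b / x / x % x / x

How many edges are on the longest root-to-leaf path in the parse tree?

10

[Expr [Expr [Expr [Expr [Expr [Expr [Term [Factor [Prim [Atom b]]]]] + [Term [Factor [Prim [Atom b]]]]] / [Term [Factor [Prim [Atom b]]]]] / [Term [Factor [Prim [Atom x]]]]] / [Term [Term [Factor [Prim [Atom x]]]] % [Factor [Prim [Atom x]]]]] / [Term [Factor [Prim [Atom x]]]]]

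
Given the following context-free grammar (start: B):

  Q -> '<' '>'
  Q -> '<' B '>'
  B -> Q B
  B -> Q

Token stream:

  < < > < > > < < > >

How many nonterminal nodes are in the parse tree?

10

[B [Q < [B [Q < >] [B [Q < >]]] >] [B [Q < [B [Q < >]] >]]]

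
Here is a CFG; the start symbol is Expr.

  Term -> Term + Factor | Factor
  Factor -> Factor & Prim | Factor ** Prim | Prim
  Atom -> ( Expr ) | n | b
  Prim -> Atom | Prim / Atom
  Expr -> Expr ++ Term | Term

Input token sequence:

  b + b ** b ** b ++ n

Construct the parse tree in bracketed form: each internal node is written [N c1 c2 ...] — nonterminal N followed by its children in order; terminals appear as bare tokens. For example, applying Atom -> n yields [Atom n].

[Expr [Expr [Term [Term [Factor [Prim [Atom b]]]] + [Factor [Factor [Factor [Prim [Atom b]]] ** [Prim [Atom b]]] ** [Prim [Atom b]]]]] ++ [Term [Factor [Prim [Atom n]]]]]

Expr
Expr ++ Term
Term ++ Term
Term + Factor ++ Term
Factor + Factor ++ Term
Prim + Factor ++ Term
Atom + Factor ++ Term
b + Factor ++ Term
b + Factor ** Prim ++ Term
b + Factor ** Prim ** Prim ++ Term
b + Prim ** Prim ** Prim ++ Term
b + Atom ** Prim ** Prim ++ Term
b + b ** Prim ** Prim ++ Term
b + b ** Atom ** Prim ++ Term
b + b ** b ** Prim ++ Term
b + b ** b ** Atom ++ Term
b + b ** b ** b ++ Term
b + b ** b ** b ++ Factor
b + b ** b ** b ++ Prim
b + b ** b ** b ++ Atom
b + b ** b ** b ++ n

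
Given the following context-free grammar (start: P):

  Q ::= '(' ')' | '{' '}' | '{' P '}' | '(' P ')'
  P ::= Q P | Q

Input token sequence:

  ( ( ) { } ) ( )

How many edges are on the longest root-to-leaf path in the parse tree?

[P [Q ( [P [Q ( )] [P [Q { }]]] )] [P [Q ( )]]]

5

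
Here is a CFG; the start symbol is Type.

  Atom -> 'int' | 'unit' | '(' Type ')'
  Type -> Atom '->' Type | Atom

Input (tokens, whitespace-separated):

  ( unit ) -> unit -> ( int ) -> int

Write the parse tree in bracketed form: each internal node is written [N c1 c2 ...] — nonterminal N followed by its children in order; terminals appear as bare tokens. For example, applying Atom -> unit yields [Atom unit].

[Type [Atom ( [Type [Atom unit]] )] -> [Type [Atom unit] -> [Type [Atom ( [Type [Atom int]] )] -> [Type [Atom int]]]]]

Type
Atom -> Type
( Type ) -> Type
( Atom ) -> Type
( unit ) -> Type
( unit ) -> Atom -> Type
( unit ) -> unit -> Type
( unit ) -> unit -> Atom -> Type
( unit ) -> unit -> ( Type ) -> Type
( unit ) -> unit -> ( Atom ) -> Type
( unit ) -> unit -> ( int ) -> Type
( unit ) -> unit -> ( int ) -> Atom
( unit ) -> unit -> ( int ) -> int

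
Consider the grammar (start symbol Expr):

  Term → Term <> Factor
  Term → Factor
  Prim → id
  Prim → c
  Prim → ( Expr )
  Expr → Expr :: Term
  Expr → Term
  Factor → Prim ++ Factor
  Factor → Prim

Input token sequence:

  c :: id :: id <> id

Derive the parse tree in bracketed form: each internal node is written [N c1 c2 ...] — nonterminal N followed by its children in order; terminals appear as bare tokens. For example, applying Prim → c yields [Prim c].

[Expr [Expr [Expr [Term [Factor [Prim c]]]] :: [Term [Factor [Prim id]]]] :: [Term [Term [Factor [Prim id]]] <> [Factor [Prim id]]]]

Expr
Expr :: Term
Expr :: Term :: Term
Term :: Term :: Term
Factor :: Term :: Term
Prim :: Term :: Term
c :: Term :: Term
c :: Factor :: Term
c :: Prim :: Term
c :: id :: Term
c :: id :: Term <> Factor
c :: id :: Factor <> Factor
c :: id :: Prim <> Factor
c :: id :: id <> Factor
c :: id :: id <> Prim
c :: id :: id <> id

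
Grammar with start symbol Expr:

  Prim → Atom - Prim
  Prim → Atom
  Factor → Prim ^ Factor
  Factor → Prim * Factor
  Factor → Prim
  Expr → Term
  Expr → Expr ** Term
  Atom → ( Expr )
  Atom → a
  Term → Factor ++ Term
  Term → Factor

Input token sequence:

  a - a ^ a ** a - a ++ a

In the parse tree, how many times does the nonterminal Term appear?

3

[Expr [Expr [Term [Factor [Prim [Atom a] - [Prim [Atom a]]] ^ [Factor [Prim [Atom a]]]]]] ** [Term [Factor [Prim [Atom a] - [Prim [Atom a]]]] ++ [Term [Factor [Prim [Atom a]]]]]]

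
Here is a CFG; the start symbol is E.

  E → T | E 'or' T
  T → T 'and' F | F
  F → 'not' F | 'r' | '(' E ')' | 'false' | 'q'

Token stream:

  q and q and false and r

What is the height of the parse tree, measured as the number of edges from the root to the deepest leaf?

[E [T [T [T [T [F q]] and [F q]] and [F false]] and [F r]]]

6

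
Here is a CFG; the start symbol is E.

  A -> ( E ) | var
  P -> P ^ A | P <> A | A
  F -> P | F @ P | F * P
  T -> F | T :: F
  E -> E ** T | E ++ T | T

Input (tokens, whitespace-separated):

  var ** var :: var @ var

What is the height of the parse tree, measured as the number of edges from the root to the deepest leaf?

6

[E [E [T [F [P [A var]]]]] ** [T [T [F [P [A var]]]] :: [F [F [P [A var]]] @ [P [A var]]]]]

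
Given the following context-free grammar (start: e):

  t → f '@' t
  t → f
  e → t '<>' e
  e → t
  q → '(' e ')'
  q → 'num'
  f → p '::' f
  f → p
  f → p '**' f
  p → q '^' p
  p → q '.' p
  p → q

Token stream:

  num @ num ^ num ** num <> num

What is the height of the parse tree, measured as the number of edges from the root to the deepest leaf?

7

[e [t [f [p [q num]]] @ [t [f [p [q num] ^ [p [q num]]] ** [f [p [q num]]]]]] <> [e [t [f [p [q num]]]]]]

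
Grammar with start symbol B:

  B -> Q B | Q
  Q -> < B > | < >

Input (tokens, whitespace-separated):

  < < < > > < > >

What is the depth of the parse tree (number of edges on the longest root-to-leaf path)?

6

[B [Q < [B [Q < [B [Q < >]] >] [B [Q < >]]] >]]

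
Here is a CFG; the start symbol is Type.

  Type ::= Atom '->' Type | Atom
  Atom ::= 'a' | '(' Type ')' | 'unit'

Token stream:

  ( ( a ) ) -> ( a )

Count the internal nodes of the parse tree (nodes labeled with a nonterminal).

10

[Type [Atom ( [Type [Atom ( [Type [Atom a]] )]] )] -> [Type [Atom ( [Type [Atom a]] )]]]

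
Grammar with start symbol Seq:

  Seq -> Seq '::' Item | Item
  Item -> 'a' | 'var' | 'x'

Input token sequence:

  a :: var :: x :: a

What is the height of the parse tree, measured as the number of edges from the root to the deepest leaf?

[Seq [Seq [Seq [Seq [Item a]] :: [Item var]] :: [Item x]] :: [Item a]]

5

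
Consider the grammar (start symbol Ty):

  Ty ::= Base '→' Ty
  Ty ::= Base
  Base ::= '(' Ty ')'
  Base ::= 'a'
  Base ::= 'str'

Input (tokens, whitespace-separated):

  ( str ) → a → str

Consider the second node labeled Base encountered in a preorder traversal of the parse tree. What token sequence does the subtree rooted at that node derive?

[Ty [Base ( [Ty [Base str]] )] → [Ty [Base a] → [Ty [Base str]]]]

str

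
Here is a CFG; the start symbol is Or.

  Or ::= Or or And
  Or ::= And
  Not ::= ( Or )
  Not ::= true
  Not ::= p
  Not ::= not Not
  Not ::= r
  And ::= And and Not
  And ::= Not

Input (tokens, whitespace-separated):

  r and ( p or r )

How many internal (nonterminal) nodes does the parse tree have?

[Or [And [And [Not r]] and [Not ( [Or [Or [And [Not p]]] or [And [Not r]]] )]]]

11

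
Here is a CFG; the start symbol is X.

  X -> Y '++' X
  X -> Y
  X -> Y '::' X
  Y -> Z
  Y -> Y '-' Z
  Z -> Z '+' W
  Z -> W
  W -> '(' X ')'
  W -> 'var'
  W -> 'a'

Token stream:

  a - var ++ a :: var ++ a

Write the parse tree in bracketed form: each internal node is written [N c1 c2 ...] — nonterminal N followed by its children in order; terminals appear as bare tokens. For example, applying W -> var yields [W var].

[X [Y [Y [Z [W a]]] - [Z [W var]]] ++ [X [Y [Z [W a]]] :: [X [Y [Z [W var]]] ++ [X [Y [Z [W a]]]]]]]

X
Y ++ X
Y - Z ++ X
Z - Z ++ X
W - Z ++ X
a - Z ++ X
a - W ++ X
a - var ++ X
a - var ++ Y :: X
a - var ++ Z :: X
a - var ++ W :: X
a - var ++ a :: X
a - var ++ a :: Y ++ X
a - var ++ a :: Z ++ X
a - var ++ a :: W ++ X
a - var ++ a :: var ++ X
a - var ++ a :: var ++ Y
a - var ++ a :: var ++ Z
a - var ++ a :: var ++ W
a - var ++ a :: var ++ a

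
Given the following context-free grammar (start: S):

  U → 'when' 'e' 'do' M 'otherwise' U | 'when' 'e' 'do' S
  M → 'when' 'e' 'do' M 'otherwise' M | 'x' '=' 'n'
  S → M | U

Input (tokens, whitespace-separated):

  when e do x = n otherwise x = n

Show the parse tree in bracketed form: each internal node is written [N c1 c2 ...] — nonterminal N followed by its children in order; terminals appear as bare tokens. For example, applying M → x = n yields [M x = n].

[S [M when e do [M x = n] otherwise [M x = n]]]

S
M
when e do M otherwise M
when e do x = n otherwise M
when e do x = n otherwise x = n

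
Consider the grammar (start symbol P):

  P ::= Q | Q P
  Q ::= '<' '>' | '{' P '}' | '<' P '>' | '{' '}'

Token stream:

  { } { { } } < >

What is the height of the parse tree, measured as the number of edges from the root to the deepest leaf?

5

[P [Q { }] [P [Q { [P [Q { }]] }] [P [Q < >]]]]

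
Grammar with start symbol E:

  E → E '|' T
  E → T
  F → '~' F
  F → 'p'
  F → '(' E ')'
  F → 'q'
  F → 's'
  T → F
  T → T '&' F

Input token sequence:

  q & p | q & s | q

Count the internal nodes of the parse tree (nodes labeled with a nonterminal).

[E [E [E [T [T [F q]] & [F p]]] | [T [T [F q]] & [F s]]] | [T [F q]]]

13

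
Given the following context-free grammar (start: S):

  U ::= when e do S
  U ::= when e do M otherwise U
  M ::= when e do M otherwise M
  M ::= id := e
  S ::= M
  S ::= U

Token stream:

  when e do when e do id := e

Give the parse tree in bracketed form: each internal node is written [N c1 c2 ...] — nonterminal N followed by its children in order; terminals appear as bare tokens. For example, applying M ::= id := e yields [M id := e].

S
U
when e do S
when e do U
when e do when e do S
when e do when e do M
when e do when e do id := e

[S [U when e do [S [U when e do [S [M id := e]]]]]]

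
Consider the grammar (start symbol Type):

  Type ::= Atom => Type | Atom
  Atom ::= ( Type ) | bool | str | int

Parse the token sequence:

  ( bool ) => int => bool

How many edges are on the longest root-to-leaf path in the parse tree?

4

[Type [Atom ( [Type [Atom bool]] )] => [Type [Atom int] => [Type [Atom bool]]]]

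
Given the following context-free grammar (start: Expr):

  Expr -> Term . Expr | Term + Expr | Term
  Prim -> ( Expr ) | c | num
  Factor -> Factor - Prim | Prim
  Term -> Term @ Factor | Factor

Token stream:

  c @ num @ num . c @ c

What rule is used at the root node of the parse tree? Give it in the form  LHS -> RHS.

Expr -> Term . Expr

[Expr [Term [Term [Term [Factor [Prim c]]] @ [Factor [Prim num]]] @ [Factor [Prim num]]] . [Expr [Term [Term [Factor [Prim c]]] @ [Factor [Prim c]]]]]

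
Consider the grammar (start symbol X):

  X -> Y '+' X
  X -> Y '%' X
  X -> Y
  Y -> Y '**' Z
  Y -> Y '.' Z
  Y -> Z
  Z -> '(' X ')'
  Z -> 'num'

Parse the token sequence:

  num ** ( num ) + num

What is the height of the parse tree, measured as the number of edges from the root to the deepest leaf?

6

[X [Y [Y [Z num]] ** [Z ( [X [Y [Z num]]] )]] + [X [Y [Z num]]]]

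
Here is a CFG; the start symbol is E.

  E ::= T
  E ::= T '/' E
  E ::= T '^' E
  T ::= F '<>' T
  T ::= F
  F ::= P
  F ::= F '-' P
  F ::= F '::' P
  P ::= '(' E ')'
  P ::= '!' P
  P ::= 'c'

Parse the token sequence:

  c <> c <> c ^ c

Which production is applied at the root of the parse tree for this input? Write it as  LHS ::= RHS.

[E [T [F [P c]] <> [T [F [P c]] <> [T [F [P c]]]]] ^ [E [T [F [P c]]]]]

E ::= T '^' E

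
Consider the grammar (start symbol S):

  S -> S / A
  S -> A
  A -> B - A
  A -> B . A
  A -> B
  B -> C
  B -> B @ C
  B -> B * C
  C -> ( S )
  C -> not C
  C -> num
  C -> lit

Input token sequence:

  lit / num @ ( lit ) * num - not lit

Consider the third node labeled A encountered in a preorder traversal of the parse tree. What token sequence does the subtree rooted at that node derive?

lit

[S [S [A [B [C lit]]]] / [A [B [B [B [C num]] @ [C ( [S [A [B [C lit]]]] )]] * [C num]] - [A [B [C not [C lit]]]]]]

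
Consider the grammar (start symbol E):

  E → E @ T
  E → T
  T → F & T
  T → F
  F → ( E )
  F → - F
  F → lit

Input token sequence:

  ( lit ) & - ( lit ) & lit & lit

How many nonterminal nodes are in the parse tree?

16

[E [T [F ( [E [T [F lit]]] )] & [T [F - [F ( [E [T [F lit]]] )]] & [T [F lit] & [T [F lit]]]]]]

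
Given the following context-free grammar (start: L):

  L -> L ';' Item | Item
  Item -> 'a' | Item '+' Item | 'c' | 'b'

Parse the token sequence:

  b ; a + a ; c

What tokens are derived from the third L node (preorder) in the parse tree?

[L [L [L [Item b]] ; [Item [Item a] + [Item a]]] ; [Item c]]

b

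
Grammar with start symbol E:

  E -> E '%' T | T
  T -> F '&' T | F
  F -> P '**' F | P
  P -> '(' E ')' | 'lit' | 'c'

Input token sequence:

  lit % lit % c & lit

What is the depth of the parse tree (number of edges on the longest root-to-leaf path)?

[E [E [E [T [F [P lit]]]] % [T [F [P lit]]]] % [T [F [P c]] & [T [F [P lit]]]]]

6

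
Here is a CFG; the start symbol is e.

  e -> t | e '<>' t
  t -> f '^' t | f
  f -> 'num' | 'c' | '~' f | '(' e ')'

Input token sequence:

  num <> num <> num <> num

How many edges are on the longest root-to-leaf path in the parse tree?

6

[e [e [e [e [t [f num]]] <> [t [f num]]] <> [t [f num]]] <> [t [f num]]]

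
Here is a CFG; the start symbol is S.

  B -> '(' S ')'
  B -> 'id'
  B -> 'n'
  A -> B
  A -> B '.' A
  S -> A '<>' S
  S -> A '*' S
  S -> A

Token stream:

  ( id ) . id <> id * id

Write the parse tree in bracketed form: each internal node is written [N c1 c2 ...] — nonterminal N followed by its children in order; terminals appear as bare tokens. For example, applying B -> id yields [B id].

S
A <> S
B . A <> S
( S ) . A <> S
( A ) . A <> S
( B ) . A <> S
( id ) . A <> S
( id ) . B <> S
( id ) . id <> S
( id ) . id <> A * S
( id ) . id <> B * S
( id ) . id <> id * S
( id ) . id <> id * A
( id ) . id <> id * B
( id ) . id <> id * id

[S [A [B ( [S [A [B id]]] )] . [A [B id]]] <> [S [A [B id]] * [S [A [B id]]]]]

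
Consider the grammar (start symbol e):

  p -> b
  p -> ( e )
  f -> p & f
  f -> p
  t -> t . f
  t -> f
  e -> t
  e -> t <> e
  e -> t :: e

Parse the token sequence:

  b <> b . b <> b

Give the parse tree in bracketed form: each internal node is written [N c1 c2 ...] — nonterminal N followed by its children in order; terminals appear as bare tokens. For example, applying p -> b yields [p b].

e
t <> e
f <> e
p <> e
b <> e
b <> t <> e
b <> t . f <> e
b <> f . f <> e
b <> p . f <> e
b <> b . f <> e
b <> b . p <> e
b <> b . b <> e
b <> b . b <> t
b <> b . b <> f
b <> b . b <> p
b <> b . b <> b

[e [t [f [p b]]] <> [e [t [t [f [p b]]] . [f [p b]]] <> [e [t [f [p b]]]]]]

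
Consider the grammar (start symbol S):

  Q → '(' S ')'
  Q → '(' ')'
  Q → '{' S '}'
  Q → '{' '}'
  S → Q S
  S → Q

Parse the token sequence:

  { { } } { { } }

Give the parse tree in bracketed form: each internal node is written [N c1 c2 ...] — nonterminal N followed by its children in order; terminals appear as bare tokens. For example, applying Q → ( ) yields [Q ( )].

S
Q S
{ S } S
{ Q } S
{ { } } S
{ { } } Q
{ { } } { S }
{ { } } { Q }
{ { } } { { } }

[S [Q { [S [Q { }]] }] [S [Q { [S [Q { }]] }]]]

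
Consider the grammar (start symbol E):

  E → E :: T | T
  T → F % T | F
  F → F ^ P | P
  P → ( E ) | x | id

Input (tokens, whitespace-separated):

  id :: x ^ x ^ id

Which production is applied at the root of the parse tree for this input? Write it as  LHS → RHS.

[E [E [T [F [P id]]]] :: [T [F [F [F [P x]] ^ [P x]] ^ [P id]]]]

E → E :: T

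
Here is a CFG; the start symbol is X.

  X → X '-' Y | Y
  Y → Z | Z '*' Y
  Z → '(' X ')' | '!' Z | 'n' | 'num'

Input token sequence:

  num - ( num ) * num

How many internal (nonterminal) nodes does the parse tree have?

[X [X [Y [Z num]]] - [Y [Z ( [X [Y [Z num]]] )] * [Y [Z num]]]]

11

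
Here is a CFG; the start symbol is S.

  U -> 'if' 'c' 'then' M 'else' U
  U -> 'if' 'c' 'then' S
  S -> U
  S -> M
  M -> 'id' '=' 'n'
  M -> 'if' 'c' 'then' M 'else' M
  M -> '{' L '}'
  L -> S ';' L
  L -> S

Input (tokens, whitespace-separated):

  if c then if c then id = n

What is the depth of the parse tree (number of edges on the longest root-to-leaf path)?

[S [U if c then [S [U if c then [S [M id = n]]]]]]

6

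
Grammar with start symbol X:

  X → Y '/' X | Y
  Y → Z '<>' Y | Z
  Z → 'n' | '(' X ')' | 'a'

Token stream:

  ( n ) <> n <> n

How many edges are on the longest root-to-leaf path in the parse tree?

[X [Y [Z ( [X [Y [Z n]]] )] <> [Y [Z n] <> [Y [Z n]]]]]

6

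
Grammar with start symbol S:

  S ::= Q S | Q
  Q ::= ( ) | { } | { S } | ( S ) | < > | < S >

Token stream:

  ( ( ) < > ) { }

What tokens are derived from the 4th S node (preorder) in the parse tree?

{ }

[S [Q ( [S [Q ( )] [S [Q < >]]] )] [S [Q { }]]]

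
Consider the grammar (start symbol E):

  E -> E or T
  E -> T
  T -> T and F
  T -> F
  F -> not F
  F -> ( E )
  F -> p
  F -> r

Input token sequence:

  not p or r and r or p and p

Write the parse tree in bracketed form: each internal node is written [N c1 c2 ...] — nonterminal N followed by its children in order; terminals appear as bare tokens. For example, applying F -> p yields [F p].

E
E or T
E or T or T
T or T or T
F or T or T
not F or T or T
not p or T or T
not p or T and F or T
not p or F and F or T
not p or r and F or T
not p or r and r or T
not p or r and r or T and F
not p or r and r or F and F
not p or r and r or p and F
not p or r and r or p and p

[E [E [E [T [F not [F p]]]] or [T [T [F r]] and [F r]]] or [T [T [F p]] and [F p]]]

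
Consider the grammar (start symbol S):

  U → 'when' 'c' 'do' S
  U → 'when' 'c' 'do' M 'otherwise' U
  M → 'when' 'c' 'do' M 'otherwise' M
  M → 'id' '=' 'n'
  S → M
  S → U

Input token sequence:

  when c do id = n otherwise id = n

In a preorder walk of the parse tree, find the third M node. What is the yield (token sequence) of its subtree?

[S [M when c do [M id = n] otherwise [M id = n]]]

id = n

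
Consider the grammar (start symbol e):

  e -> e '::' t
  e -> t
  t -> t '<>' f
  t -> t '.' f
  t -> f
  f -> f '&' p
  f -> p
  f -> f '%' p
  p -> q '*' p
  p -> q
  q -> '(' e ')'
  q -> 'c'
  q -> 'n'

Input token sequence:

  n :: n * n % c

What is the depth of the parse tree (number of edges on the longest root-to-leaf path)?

[e [e [t [f [p [q n]]]]] :: [t [f [f [p [q n] * [p [q n]]]] % [p [q c]]]]]

7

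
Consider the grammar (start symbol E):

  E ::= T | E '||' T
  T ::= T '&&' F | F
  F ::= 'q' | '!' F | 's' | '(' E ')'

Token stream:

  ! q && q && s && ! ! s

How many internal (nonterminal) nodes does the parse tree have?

12

[E [T [T [T [T [F ! [F q]]] && [F q]] && [F s]] && [F ! [F ! [F s]]]]]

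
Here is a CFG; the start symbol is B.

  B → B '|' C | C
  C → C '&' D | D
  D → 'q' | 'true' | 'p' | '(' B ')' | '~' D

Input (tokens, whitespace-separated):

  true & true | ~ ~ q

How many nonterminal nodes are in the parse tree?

10

[B [B [C [C [D true]] & [D true]]] | [C [D ~ [D ~ [D q]]]]]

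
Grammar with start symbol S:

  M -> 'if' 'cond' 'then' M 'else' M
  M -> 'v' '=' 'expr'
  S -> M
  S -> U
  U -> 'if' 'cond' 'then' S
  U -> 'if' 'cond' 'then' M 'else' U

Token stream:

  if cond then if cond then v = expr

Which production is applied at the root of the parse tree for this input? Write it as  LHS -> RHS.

S -> U

[S [U if cond then [S [U if cond then [S [M v = expr]]]]]]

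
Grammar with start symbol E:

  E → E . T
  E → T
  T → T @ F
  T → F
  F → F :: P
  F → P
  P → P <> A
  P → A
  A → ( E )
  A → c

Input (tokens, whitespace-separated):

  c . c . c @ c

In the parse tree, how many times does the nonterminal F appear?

[E [E [E [T [F [P [A c]]]]] . [T [F [P [A c]]]]] . [T [T [F [P [A c]]]] @ [F [P [A c]]]]]

4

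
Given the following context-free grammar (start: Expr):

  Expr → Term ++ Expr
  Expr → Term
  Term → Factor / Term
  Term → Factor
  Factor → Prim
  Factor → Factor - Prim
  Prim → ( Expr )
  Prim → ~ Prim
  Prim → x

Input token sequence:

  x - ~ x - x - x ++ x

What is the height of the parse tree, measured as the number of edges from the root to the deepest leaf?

7

[Expr [Term [Factor [Factor [Factor [Factor [Prim x]] - [Prim ~ [Prim x]]] - [Prim x]] - [Prim x]]] ++ [Expr [Term [Factor [Prim x]]]]]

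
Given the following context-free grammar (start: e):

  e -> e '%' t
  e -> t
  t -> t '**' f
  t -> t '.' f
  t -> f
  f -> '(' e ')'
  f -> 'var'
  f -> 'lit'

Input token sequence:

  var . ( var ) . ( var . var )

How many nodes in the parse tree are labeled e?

[e [t [t [t [f var]] . [f ( [e [t [f var]]] )]] . [f ( [e [t [t [f var]] . [f var]]] )]]]

3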